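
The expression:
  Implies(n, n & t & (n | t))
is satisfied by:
  {t: True, n: False}
  {n: False, t: False}
  {n: True, t: True}


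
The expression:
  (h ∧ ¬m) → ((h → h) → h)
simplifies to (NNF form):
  True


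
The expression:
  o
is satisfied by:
  {o: True}


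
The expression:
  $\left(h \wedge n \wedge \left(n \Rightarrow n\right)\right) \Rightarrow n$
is always true.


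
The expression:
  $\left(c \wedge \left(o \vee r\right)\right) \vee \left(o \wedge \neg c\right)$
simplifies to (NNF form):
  $o \vee \left(c \wedge r\right)$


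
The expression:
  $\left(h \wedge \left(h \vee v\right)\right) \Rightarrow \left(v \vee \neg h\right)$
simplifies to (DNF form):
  $v \vee \neg h$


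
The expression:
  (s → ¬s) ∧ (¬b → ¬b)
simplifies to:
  ¬s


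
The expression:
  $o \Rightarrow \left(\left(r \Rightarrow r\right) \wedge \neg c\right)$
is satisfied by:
  {c: False, o: False}
  {o: True, c: False}
  {c: True, o: False}


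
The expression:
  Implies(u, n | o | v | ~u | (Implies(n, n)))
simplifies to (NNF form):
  True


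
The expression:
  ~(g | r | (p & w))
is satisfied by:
  {g: False, p: False, r: False, w: False}
  {w: True, g: False, p: False, r: False}
  {p: True, w: False, g: False, r: False}


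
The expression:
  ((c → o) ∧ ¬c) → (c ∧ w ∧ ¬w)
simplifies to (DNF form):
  c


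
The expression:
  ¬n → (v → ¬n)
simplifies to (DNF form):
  True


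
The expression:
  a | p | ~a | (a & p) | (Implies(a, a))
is always true.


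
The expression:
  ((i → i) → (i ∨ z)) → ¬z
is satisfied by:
  {z: False}


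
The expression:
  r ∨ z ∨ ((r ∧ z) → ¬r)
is always true.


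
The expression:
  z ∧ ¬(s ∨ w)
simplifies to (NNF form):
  z ∧ ¬s ∧ ¬w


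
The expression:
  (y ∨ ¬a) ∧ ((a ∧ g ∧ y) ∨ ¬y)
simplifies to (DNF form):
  (y ∧ ¬y) ∨ (¬a ∧ ¬y) ∨ (a ∧ g ∧ y) ∨ (a ∧ g ∧ ¬a) ∨ (a ∧ y ∧ ¬y) ∨ (a ∧ ¬a ∧ ¬y) ∨ (g ∧ y ∧ ¬y) ∨ (g ∧ ¬a ∧ ¬y)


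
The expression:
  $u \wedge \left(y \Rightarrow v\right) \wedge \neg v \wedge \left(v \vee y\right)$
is never true.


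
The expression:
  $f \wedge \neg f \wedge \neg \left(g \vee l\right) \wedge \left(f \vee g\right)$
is never true.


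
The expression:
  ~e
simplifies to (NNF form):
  ~e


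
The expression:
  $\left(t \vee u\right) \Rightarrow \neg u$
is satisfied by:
  {u: False}


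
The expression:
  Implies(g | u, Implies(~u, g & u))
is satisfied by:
  {u: True, g: False}
  {g: False, u: False}
  {g: True, u: True}


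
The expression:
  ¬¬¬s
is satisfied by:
  {s: False}


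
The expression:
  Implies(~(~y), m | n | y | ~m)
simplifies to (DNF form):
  True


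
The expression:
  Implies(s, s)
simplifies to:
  True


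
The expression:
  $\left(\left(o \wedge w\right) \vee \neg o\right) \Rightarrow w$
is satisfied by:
  {o: True, w: True}
  {o: True, w: False}
  {w: True, o: False}


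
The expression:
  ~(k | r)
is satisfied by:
  {r: False, k: False}


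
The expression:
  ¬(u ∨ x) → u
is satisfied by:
  {x: True, u: True}
  {x: True, u: False}
  {u: True, x: False}


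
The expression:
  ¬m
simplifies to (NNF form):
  ¬m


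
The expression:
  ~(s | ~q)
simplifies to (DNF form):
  q & ~s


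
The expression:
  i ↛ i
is never true.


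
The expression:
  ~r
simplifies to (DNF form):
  ~r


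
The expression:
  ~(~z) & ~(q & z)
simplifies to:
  z & ~q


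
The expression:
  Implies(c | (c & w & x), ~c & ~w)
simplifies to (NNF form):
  ~c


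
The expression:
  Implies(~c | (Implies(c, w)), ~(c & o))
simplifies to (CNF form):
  ~c | ~o | ~w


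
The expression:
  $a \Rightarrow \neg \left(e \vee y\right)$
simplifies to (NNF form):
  $\left(\neg e \wedge \neg y\right) \vee \neg a$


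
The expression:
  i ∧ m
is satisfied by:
  {m: True, i: True}


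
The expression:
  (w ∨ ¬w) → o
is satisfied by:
  {o: True}


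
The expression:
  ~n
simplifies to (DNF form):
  ~n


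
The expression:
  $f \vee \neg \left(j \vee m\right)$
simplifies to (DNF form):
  $f \vee \left(\neg j \wedge \neg m\right)$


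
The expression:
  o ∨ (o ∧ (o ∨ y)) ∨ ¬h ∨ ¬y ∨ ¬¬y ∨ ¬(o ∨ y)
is always true.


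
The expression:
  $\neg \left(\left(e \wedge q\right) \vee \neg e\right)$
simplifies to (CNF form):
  $e \wedge \neg q$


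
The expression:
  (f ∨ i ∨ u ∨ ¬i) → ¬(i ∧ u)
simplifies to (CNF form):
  ¬i ∨ ¬u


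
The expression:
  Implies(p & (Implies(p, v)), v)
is always true.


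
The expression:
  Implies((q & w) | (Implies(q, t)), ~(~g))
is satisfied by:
  {g: True, q: True, t: False, w: False}
  {g: True, q: False, t: False, w: False}
  {g: True, w: True, q: True, t: False}
  {g: True, w: True, q: False, t: False}
  {g: True, t: True, q: True, w: False}
  {g: True, t: True, q: False, w: False}
  {g: True, t: True, w: True, q: True}
  {g: True, t: True, w: True, q: False}
  {q: True, g: False, t: False, w: False}


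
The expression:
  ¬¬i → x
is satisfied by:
  {x: True, i: False}
  {i: False, x: False}
  {i: True, x: True}


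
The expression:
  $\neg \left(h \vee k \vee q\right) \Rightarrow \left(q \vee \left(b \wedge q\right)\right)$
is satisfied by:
  {k: True, q: True, h: True}
  {k: True, q: True, h: False}
  {k: True, h: True, q: False}
  {k: True, h: False, q: False}
  {q: True, h: True, k: False}
  {q: True, h: False, k: False}
  {h: True, q: False, k: False}


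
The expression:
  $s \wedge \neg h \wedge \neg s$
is never true.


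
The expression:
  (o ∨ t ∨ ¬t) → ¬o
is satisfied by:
  {o: False}


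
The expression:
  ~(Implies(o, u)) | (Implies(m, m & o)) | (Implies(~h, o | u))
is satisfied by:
  {h: True, o: True, u: True, m: False}
  {h: True, o: True, m: False, u: False}
  {h: True, u: True, m: False, o: False}
  {h: True, m: False, u: False, o: False}
  {o: True, u: True, m: False, h: False}
  {o: True, m: False, u: False, h: False}
  {u: True, o: False, m: False, h: False}
  {o: False, m: False, u: False, h: False}
  {o: True, h: True, m: True, u: True}
  {o: True, h: True, m: True, u: False}
  {h: True, m: True, u: True, o: False}
  {h: True, m: True, o: False, u: False}
  {u: True, m: True, o: True, h: False}
  {m: True, o: True, h: False, u: False}
  {m: True, u: True, h: False, o: False}


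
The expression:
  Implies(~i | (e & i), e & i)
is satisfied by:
  {i: True}


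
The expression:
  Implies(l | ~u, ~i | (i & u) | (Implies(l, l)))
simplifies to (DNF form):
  True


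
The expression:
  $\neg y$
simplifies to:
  $\neg y$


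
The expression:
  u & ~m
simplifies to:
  u & ~m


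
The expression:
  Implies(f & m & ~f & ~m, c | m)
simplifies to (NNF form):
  True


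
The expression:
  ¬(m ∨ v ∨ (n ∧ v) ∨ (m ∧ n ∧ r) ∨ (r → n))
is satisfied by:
  {r: True, n: False, v: False, m: False}


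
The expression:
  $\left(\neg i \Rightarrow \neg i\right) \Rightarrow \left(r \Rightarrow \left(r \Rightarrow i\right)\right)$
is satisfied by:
  {i: True, r: False}
  {r: False, i: False}
  {r: True, i: True}


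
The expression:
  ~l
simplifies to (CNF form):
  ~l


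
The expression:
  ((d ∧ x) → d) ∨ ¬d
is always true.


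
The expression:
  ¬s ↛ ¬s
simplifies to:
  False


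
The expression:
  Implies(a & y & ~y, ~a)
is always true.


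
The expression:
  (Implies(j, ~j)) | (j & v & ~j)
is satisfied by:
  {j: False}


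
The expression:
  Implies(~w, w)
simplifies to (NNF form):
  w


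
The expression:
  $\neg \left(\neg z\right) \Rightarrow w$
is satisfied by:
  {w: True, z: False}
  {z: False, w: False}
  {z: True, w: True}


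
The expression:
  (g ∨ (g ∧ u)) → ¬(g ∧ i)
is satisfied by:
  {g: False, i: False}
  {i: True, g: False}
  {g: True, i: False}


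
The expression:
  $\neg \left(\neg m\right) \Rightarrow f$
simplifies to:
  $f \vee \neg m$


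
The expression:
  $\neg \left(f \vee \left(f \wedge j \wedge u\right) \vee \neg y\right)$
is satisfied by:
  {y: True, f: False}


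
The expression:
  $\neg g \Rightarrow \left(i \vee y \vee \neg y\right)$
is always true.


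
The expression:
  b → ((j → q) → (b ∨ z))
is always true.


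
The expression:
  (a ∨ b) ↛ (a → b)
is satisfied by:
  {a: True, b: False}


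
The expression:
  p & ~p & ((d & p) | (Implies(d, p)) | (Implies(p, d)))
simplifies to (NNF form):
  False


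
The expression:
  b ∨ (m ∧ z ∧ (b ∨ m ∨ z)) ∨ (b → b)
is always true.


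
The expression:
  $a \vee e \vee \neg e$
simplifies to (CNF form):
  $\text{True}$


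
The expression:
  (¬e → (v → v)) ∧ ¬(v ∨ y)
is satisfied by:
  {v: False, y: False}


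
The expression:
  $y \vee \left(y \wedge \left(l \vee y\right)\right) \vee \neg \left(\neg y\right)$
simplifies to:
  $y$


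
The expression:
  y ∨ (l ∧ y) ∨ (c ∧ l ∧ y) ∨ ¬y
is always true.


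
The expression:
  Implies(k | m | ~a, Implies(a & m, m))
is always true.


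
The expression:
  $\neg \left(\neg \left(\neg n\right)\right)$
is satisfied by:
  {n: False}


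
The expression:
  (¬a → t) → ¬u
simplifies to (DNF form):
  (¬a ∧ ¬t) ∨ ¬u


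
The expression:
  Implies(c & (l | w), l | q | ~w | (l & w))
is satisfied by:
  {q: True, l: True, w: False, c: False}
  {q: True, w: False, c: False, l: False}
  {l: True, w: False, c: False, q: False}
  {l: False, w: False, c: False, q: False}
  {q: True, c: True, l: True, w: False}
  {q: True, c: True, l: False, w: False}
  {c: True, l: True, q: False, w: False}
  {c: True, q: False, w: False, l: False}
  {l: True, q: True, w: True, c: False}
  {q: True, w: True, l: False, c: False}
  {l: True, w: True, q: False, c: False}
  {w: True, q: False, c: False, l: False}
  {q: True, c: True, w: True, l: True}
  {q: True, c: True, w: True, l: False}
  {c: True, w: True, l: True, q: False}


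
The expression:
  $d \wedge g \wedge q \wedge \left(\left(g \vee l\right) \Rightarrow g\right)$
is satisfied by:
  {g: True, d: True, q: True}


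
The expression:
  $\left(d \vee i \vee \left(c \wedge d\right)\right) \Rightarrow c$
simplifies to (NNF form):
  $c \vee \left(\neg d \wedge \neg i\right)$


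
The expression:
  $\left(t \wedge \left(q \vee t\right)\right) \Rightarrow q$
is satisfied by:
  {q: True, t: False}
  {t: False, q: False}
  {t: True, q: True}


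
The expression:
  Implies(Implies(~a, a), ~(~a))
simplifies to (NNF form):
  True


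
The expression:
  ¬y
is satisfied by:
  {y: False}


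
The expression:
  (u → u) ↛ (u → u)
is never true.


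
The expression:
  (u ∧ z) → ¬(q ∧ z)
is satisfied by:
  {u: False, q: False, z: False}
  {z: True, u: False, q: False}
  {q: True, u: False, z: False}
  {z: True, q: True, u: False}
  {u: True, z: False, q: False}
  {z: True, u: True, q: False}
  {q: True, u: True, z: False}


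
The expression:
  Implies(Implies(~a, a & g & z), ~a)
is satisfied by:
  {a: False}


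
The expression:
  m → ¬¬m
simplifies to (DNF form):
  True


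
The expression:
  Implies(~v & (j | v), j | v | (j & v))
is always true.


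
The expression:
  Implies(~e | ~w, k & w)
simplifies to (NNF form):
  w & (e | k)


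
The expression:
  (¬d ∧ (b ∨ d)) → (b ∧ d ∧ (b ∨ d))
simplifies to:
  d ∨ ¬b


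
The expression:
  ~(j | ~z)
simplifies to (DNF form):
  z & ~j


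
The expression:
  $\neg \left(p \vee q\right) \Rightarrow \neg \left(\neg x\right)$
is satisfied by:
  {x: True, q: True, p: True}
  {x: True, q: True, p: False}
  {x: True, p: True, q: False}
  {x: True, p: False, q: False}
  {q: True, p: True, x: False}
  {q: True, p: False, x: False}
  {p: True, q: False, x: False}


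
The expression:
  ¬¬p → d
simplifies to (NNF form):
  d ∨ ¬p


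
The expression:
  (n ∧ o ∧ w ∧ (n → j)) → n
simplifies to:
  True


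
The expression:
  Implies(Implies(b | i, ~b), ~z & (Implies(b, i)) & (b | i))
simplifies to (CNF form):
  (b | i) & (b | ~z)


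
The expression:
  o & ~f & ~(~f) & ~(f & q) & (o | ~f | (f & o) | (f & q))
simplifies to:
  False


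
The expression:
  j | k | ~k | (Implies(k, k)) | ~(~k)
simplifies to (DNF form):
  True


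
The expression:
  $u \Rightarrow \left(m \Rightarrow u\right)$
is always true.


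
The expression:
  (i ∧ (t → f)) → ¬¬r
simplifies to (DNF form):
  r ∨ (t ∧ ¬f) ∨ ¬i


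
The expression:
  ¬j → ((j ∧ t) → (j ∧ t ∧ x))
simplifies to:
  True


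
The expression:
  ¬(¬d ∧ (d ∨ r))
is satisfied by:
  {d: True, r: False}
  {r: False, d: False}
  {r: True, d: True}


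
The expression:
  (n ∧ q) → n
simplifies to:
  True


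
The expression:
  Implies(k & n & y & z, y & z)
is always true.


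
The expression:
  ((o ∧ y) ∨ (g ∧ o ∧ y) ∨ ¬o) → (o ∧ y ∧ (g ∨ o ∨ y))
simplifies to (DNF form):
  o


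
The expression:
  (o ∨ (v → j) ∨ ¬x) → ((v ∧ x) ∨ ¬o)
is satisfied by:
  {x: True, v: True, o: False}
  {x: True, v: False, o: False}
  {v: True, x: False, o: False}
  {x: False, v: False, o: False}
  {x: True, o: True, v: True}


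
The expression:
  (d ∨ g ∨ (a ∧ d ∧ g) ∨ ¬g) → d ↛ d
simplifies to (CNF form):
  False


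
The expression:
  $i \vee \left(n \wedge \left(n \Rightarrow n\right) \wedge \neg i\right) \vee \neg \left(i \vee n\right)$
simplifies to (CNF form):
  $\text{True}$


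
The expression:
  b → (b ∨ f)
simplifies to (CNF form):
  True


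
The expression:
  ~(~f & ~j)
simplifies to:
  f | j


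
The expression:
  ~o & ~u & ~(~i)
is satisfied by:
  {i: True, u: False, o: False}


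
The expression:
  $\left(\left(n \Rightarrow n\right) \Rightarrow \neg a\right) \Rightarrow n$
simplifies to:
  $a \vee n$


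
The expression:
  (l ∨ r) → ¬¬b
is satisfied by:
  {b: True, l: False, r: False}
  {r: True, b: True, l: False}
  {b: True, l: True, r: False}
  {r: True, b: True, l: True}
  {r: False, l: False, b: False}


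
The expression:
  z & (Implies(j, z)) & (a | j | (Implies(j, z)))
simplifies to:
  z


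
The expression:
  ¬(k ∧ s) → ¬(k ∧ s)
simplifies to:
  True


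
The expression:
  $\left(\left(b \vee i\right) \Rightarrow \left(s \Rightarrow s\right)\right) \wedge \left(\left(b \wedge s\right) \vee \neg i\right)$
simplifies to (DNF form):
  $\left(b \wedge s\right) \vee \neg i$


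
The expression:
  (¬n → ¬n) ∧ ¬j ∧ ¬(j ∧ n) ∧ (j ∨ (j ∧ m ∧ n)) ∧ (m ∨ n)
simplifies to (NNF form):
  False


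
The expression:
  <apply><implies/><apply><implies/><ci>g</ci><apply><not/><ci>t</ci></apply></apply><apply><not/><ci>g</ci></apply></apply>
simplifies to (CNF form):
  <apply><or/><ci>t</ci><apply><not/><ci>g</ci></apply></apply>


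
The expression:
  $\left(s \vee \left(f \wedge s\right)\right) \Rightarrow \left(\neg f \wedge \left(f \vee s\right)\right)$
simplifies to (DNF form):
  $\neg f \vee \neg s$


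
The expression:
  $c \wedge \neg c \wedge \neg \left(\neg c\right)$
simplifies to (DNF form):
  $\text{False}$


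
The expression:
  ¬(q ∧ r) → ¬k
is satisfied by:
  {q: True, r: True, k: False}
  {q: True, r: False, k: False}
  {r: True, q: False, k: False}
  {q: False, r: False, k: False}
  {q: True, k: True, r: True}


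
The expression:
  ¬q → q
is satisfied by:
  {q: True}


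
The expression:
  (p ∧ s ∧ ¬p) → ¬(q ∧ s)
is always true.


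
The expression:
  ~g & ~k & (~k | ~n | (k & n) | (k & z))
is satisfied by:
  {g: False, k: False}


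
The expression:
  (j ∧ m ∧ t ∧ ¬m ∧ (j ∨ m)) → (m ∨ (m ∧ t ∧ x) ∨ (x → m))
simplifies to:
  True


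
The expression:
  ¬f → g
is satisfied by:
  {g: True, f: True}
  {g: True, f: False}
  {f: True, g: False}


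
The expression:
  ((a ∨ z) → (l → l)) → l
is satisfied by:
  {l: True}


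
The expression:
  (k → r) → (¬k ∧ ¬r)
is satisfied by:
  {r: False}


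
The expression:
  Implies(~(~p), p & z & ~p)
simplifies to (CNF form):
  ~p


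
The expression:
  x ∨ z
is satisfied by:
  {x: True, z: True}
  {x: True, z: False}
  {z: True, x: False}


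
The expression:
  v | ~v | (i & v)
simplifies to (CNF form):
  True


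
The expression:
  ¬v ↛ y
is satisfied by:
  {y: True, v: False}
  {v: False, y: False}
  {v: True, y: True}


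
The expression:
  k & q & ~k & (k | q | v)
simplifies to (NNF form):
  False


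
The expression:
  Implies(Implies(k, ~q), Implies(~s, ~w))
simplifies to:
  s | ~w | (k & q)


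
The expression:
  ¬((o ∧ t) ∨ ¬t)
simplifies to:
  t ∧ ¬o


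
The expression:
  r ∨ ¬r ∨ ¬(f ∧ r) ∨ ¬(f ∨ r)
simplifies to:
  True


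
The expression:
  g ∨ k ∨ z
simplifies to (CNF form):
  g ∨ k ∨ z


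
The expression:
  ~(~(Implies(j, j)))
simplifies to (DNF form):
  True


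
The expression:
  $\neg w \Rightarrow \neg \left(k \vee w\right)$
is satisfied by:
  {w: True, k: False}
  {k: False, w: False}
  {k: True, w: True}


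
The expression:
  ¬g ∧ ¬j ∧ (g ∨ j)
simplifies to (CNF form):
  False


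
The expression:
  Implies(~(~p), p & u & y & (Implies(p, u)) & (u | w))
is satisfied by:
  {y: True, u: True, p: False}
  {y: True, u: False, p: False}
  {u: True, y: False, p: False}
  {y: False, u: False, p: False}
  {y: True, p: True, u: True}


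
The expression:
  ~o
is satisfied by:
  {o: False}


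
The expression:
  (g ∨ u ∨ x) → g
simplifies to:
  g ∨ (¬u ∧ ¬x)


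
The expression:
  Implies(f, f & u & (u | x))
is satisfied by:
  {u: True, f: False}
  {f: False, u: False}
  {f: True, u: True}


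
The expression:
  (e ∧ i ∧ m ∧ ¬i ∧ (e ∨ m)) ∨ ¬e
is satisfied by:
  {e: False}


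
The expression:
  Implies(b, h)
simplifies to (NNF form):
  h | ~b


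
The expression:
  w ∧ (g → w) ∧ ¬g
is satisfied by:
  {w: True, g: False}


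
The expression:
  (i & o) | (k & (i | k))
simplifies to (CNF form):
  (i | k) & (k | o)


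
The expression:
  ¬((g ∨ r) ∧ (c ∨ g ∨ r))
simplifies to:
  ¬g ∧ ¬r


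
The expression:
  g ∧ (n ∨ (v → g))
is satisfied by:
  {g: True}


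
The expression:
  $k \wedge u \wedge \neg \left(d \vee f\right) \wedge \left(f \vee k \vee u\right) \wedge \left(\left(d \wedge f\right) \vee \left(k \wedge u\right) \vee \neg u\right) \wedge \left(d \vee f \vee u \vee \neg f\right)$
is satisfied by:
  {u: True, k: True, d: False, f: False}


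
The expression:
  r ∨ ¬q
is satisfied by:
  {r: True, q: False}
  {q: False, r: False}
  {q: True, r: True}


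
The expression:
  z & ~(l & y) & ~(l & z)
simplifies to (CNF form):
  z & ~l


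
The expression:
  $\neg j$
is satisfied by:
  {j: False}


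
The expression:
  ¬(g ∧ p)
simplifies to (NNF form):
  ¬g ∨ ¬p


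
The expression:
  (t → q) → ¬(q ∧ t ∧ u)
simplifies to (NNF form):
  ¬q ∨ ¬t ∨ ¬u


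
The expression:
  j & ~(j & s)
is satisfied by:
  {j: True, s: False}


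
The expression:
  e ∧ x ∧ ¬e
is never true.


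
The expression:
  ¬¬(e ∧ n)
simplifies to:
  e ∧ n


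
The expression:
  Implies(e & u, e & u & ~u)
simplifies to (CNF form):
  ~e | ~u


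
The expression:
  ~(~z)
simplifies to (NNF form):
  z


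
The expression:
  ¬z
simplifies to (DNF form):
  ¬z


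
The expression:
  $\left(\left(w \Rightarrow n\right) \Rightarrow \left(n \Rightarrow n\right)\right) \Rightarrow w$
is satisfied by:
  {w: True}


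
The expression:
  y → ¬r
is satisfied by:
  {y: False, r: False}
  {r: True, y: False}
  {y: True, r: False}


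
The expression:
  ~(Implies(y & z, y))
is never true.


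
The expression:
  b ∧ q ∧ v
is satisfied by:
  {b: True, q: True, v: True}


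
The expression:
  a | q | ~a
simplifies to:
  True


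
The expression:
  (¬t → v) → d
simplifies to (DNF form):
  d ∨ (¬t ∧ ¬v)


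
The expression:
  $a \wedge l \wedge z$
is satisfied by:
  {a: True, z: True, l: True}


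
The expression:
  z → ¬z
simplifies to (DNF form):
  ¬z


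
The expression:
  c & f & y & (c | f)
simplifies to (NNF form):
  c & f & y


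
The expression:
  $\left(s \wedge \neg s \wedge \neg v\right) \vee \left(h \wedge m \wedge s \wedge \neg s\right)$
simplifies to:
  $\text{False}$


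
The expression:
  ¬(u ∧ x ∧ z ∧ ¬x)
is always true.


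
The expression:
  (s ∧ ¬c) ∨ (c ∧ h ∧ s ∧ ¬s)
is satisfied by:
  {s: True, c: False}


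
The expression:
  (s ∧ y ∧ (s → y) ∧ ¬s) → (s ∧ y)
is always true.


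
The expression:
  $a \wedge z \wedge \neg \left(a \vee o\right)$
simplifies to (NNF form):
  $\text{False}$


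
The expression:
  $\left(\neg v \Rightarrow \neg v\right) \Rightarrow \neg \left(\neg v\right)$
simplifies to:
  $v$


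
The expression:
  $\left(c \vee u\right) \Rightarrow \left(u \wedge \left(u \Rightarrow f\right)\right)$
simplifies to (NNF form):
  $\left(f \wedge u\right) \vee \left(\neg c \wedge \neg u\right)$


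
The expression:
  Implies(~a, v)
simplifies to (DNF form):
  a | v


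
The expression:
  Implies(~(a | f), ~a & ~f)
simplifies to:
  True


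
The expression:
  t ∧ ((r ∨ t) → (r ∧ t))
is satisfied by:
  {t: True, r: True}


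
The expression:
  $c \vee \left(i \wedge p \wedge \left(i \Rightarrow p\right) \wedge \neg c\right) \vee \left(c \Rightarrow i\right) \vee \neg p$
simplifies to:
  $\text{True}$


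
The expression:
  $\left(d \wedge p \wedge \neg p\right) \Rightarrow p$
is always true.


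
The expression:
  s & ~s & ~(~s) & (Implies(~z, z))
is never true.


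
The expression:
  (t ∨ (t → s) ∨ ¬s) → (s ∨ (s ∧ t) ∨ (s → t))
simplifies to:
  True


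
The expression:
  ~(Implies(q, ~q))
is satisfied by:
  {q: True}


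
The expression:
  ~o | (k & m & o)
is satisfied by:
  {m: True, k: True, o: False}
  {m: True, k: False, o: False}
  {k: True, m: False, o: False}
  {m: False, k: False, o: False}
  {m: True, o: True, k: True}


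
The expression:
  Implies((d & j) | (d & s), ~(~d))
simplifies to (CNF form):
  True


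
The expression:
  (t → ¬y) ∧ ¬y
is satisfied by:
  {y: False}


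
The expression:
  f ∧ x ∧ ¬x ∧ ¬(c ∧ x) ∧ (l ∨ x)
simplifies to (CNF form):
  False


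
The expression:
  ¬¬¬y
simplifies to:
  ¬y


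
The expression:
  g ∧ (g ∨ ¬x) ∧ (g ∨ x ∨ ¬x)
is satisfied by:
  {g: True}


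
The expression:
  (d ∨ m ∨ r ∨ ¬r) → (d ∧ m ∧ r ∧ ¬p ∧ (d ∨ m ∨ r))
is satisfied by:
  {r: True, m: True, d: True, p: False}


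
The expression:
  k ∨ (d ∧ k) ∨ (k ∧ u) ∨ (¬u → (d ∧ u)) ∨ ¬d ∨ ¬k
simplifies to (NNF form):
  True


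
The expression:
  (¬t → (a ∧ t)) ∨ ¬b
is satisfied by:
  {t: True, b: False}
  {b: False, t: False}
  {b: True, t: True}


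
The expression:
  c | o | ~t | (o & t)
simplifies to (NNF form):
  c | o | ~t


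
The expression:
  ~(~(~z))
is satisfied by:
  {z: False}


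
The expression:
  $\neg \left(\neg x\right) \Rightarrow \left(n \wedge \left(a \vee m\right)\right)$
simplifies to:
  $\left(a \wedge n\right) \vee \left(m \wedge n\right) \vee \neg x$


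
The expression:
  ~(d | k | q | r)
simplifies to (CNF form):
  ~d & ~k & ~q & ~r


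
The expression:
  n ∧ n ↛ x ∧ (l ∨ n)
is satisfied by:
  {n: True, x: False}


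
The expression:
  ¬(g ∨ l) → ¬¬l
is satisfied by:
  {l: True, g: True}
  {l: True, g: False}
  {g: True, l: False}


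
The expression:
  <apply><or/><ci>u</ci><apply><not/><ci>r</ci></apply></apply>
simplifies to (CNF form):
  <apply><or/><ci>u</ci><apply><not/><ci>r</ci></apply></apply>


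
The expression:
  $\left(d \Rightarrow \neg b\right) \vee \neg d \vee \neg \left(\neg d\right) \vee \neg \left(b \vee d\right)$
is always true.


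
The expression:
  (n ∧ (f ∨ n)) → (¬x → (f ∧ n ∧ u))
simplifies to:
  x ∨ (f ∧ u) ∨ ¬n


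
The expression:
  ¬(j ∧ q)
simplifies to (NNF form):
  ¬j ∨ ¬q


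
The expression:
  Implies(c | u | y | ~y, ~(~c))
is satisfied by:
  {c: True}


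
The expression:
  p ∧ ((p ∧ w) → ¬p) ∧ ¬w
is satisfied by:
  {p: True, w: False}


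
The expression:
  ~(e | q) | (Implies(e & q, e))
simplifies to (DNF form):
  True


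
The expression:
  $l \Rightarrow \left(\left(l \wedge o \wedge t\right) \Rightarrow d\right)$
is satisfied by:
  {d: True, l: False, t: False, o: False}
  {d: False, l: False, t: False, o: False}
  {o: True, d: True, l: False, t: False}
  {o: True, d: False, l: False, t: False}
  {d: True, t: True, o: False, l: False}
  {t: True, o: False, l: False, d: False}
  {o: True, t: True, d: True, l: False}
  {o: True, t: True, d: False, l: False}
  {d: True, l: True, o: False, t: False}
  {l: True, o: False, t: False, d: False}
  {d: True, o: True, l: True, t: False}
  {o: True, l: True, d: False, t: False}
  {d: True, t: True, l: True, o: False}
  {t: True, l: True, o: False, d: False}
  {o: True, t: True, l: True, d: True}


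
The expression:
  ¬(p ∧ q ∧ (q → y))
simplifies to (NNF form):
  ¬p ∨ ¬q ∨ ¬y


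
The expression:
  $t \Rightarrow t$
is always true.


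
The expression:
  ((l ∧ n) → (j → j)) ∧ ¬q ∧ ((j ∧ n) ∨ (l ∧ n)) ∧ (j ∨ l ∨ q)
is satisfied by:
  {l: True, j: True, n: True, q: False}
  {l: True, n: True, q: False, j: False}
  {j: True, n: True, q: False, l: False}


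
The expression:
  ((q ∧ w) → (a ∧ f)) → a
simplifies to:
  a ∨ (q ∧ w)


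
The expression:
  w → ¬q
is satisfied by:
  {w: False, q: False}
  {q: True, w: False}
  {w: True, q: False}


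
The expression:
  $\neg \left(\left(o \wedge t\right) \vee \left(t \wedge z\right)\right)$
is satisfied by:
  {z: False, t: False, o: False}
  {o: True, z: False, t: False}
  {z: True, o: False, t: False}
  {o: True, z: True, t: False}
  {t: True, o: False, z: False}


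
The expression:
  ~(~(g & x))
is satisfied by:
  {x: True, g: True}


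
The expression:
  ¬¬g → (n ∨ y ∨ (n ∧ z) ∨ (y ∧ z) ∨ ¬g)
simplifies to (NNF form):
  n ∨ y ∨ ¬g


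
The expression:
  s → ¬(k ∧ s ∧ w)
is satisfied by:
  {s: False, k: False, w: False}
  {w: True, s: False, k: False}
  {k: True, s: False, w: False}
  {w: True, k: True, s: False}
  {s: True, w: False, k: False}
  {w: True, s: True, k: False}
  {k: True, s: True, w: False}


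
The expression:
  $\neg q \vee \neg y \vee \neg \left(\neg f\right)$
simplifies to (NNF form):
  $f \vee \neg q \vee \neg y$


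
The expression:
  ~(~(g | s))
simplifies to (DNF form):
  g | s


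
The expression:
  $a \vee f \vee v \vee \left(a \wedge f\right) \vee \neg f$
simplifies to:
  $\text{True}$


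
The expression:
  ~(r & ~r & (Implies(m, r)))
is always true.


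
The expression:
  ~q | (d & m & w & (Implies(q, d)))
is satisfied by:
  {w: True, m: True, d: True, q: False}
  {w: True, m: True, d: False, q: False}
  {w: True, d: True, m: False, q: False}
  {w: True, d: False, m: False, q: False}
  {m: True, d: True, w: False, q: False}
  {m: True, d: False, w: False, q: False}
  {d: True, w: False, m: False, q: False}
  {d: False, w: False, m: False, q: False}
  {q: True, w: True, m: True, d: True}


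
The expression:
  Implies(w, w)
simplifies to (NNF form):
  True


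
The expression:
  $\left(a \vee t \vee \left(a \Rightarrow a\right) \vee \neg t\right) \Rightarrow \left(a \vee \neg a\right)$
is always true.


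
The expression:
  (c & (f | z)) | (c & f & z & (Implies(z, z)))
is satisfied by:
  {c: True, z: True, f: True}
  {c: True, z: True, f: False}
  {c: True, f: True, z: False}


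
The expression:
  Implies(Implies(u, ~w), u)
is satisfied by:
  {u: True}


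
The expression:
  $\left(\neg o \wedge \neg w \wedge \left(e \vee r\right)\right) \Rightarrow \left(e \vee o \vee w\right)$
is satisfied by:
  {o: True, e: True, w: True, r: False}
  {o: True, e: True, w: False, r: False}
  {o: True, w: True, e: False, r: False}
  {o: True, w: False, e: False, r: False}
  {e: True, w: True, o: False, r: False}
  {e: True, w: False, o: False, r: False}
  {w: True, o: False, e: False, r: False}
  {w: False, o: False, e: False, r: False}
  {r: True, o: True, e: True, w: True}
  {r: True, o: True, e: True, w: False}
  {r: True, o: True, w: True, e: False}
  {r: True, o: True, w: False, e: False}
  {r: True, e: True, w: True, o: False}
  {r: True, e: True, w: False, o: False}
  {r: True, w: True, e: False, o: False}


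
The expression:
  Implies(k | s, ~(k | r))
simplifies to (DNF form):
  (~k & ~r) | (~k & ~s)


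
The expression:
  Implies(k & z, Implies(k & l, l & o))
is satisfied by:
  {o: True, l: False, k: False, z: False}
  {o: False, l: False, k: False, z: False}
  {o: True, z: True, l: False, k: False}
  {z: True, o: False, l: False, k: False}
  {o: True, k: True, z: False, l: False}
  {k: True, z: False, l: False, o: False}
  {o: True, z: True, k: True, l: False}
  {z: True, k: True, o: False, l: False}
  {o: True, l: True, z: False, k: False}
  {l: True, z: False, k: False, o: False}
  {o: True, z: True, l: True, k: False}
  {z: True, l: True, o: False, k: False}
  {o: True, k: True, l: True, z: False}
  {k: True, l: True, z: False, o: False}
  {o: True, z: True, k: True, l: True}


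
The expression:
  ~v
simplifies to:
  ~v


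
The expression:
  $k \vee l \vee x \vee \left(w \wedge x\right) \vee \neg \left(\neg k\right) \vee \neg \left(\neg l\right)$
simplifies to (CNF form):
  $k \vee l \vee x$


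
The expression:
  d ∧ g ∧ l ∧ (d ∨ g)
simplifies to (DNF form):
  d ∧ g ∧ l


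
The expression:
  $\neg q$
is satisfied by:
  {q: False}


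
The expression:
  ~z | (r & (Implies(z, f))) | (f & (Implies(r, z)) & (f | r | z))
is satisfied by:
  {f: True, z: False}
  {z: False, f: False}
  {z: True, f: True}


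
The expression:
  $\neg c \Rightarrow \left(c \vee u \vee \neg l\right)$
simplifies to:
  $c \vee u \vee \neg l$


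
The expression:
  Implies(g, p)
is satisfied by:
  {p: True, g: False}
  {g: False, p: False}
  {g: True, p: True}


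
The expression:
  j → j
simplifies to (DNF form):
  True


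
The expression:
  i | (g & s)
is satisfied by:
  {i: True, s: True, g: True}
  {i: True, s: True, g: False}
  {i: True, g: True, s: False}
  {i: True, g: False, s: False}
  {s: True, g: True, i: False}


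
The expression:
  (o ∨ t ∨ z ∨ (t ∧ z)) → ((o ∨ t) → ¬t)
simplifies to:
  ¬t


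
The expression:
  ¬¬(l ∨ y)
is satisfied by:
  {y: True, l: True}
  {y: True, l: False}
  {l: True, y: False}


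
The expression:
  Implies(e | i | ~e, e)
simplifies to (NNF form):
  e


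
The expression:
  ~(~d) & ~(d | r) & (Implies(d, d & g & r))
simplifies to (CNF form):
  False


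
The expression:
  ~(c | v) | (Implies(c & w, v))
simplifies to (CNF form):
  v | ~c | ~w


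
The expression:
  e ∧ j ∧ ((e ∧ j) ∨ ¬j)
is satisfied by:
  {j: True, e: True}


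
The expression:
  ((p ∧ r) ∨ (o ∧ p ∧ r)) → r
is always true.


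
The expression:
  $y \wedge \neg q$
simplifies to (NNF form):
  $y \wedge \neg q$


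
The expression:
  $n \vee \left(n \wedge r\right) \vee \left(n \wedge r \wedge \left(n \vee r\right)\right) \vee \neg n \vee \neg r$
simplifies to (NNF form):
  $\text{True}$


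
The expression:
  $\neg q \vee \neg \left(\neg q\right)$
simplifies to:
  $\text{True}$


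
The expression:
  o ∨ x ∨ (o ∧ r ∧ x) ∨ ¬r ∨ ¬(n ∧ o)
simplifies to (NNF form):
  True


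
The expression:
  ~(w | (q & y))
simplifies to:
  ~w & (~q | ~y)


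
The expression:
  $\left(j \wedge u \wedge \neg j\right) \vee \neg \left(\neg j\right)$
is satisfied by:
  {j: True}


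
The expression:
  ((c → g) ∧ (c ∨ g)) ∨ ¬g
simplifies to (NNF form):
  True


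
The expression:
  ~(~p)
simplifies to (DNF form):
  p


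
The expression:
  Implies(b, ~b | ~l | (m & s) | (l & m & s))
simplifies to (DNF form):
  ~b | ~l | (m & s)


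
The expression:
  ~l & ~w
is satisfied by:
  {w: False, l: False}


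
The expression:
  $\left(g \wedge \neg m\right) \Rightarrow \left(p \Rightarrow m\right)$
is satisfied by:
  {m: True, p: False, g: False}
  {p: False, g: False, m: False}
  {g: True, m: True, p: False}
  {g: True, p: False, m: False}
  {m: True, p: True, g: False}
  {p: True, m: False, g: False}
  {g: True, p: True, m: True}


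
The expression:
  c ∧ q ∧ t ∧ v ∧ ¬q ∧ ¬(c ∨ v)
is never true.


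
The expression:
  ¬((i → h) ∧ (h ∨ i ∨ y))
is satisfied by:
  {i: True, h: False, y: False}
  {h: False, y: False, i: False}
  {i: True, y: True, h: False}


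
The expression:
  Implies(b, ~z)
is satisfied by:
  {z: False, b: False}
  {b: True, z: False}
  {z: True, b: False}


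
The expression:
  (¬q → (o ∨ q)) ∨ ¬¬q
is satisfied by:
  {q: True, o: True}
  {q: True, o: False}
  {o: True, q: False}


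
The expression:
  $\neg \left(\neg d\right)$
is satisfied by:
  {d: True}


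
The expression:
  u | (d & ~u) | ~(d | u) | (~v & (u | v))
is always true.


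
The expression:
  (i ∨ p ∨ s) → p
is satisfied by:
  {p: True, s: False, i: False}
  {i: True, p: True, s: False}
  {p: True, s: True, i: False}
  {i: True, p: True, s: True}
  {i: False, s: False, p: False}


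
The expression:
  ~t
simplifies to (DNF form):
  ~t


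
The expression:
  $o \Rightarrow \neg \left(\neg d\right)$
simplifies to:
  $d \vee \neg o$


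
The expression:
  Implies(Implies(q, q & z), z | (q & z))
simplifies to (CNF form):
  q | z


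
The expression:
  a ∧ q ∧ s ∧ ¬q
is never true.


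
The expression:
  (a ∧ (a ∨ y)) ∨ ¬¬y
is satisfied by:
  {a: True, y: True}
  {a: True, y: False}
  {y: True, a: False}


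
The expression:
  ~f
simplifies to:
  ~f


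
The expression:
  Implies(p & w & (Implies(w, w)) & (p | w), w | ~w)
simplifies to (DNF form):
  True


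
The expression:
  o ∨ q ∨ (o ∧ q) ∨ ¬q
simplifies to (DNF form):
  True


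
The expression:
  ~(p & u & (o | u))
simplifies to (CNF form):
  ~p | ~u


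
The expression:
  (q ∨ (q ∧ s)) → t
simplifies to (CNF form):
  t ∨ ¬q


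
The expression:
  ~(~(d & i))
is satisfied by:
  {i: True, d: True}


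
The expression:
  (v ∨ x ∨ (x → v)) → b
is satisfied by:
  {b: True}


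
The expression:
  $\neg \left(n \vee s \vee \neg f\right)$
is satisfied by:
  {f: True, n: False, s: False}


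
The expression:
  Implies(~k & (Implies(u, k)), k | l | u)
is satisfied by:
  {k: True, l: True, u: True}
  {k: True, l: True, u: False}
  {k: True, u: True, l: False}
  {k: True, u: False, l: False}
  {l: True, u: True, k: False}
  {l: True, u: False, k: False}
  {u: True, l: False, k: False}


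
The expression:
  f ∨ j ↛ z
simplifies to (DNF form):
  f ∨ (j ∧ ¬z)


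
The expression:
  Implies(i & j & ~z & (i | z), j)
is always true.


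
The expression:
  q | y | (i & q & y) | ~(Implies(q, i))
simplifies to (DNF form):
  q | y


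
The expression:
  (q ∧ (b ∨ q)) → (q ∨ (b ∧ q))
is always true.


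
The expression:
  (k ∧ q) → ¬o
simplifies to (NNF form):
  ¬k ∨ ¬o ∨ ¬q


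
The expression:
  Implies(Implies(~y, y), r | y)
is always true.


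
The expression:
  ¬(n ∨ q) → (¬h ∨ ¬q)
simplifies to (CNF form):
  True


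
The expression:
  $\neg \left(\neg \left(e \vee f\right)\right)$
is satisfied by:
  {e: True, f: True}
  {e: True, f: False}
  {f: True, e: False}


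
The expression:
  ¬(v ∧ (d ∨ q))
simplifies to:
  (¬d ∧ ¬q) ∨ ¬v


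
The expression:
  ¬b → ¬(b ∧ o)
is always true.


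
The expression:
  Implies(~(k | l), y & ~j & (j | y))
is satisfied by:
  {k: True, l: True, y: True, j: False}
  {k: True, l: True, y: False, j: False}
  {j: True, k: True, l: True, y: True}
  {j: True, k: True, l: True, y: False}
  {k: True, y: True, l: False, j: False}
  {k: True, y: False, l: False, j: False}
  {k: True, j: True, y: True, l: False}
  {k: True, j: True, y: False, l: False}
  {l: True, y: True, k: False, j: False}
  {l: True, k: False, y: False, j: False}
  {j: True, l: True, y: True, k: False}
  {j: True, l: True, k: False, y: False}
  {y: True, k: False, l: False, j: False}


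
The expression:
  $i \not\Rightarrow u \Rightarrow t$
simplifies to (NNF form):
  $t \vee u \vee \neg i$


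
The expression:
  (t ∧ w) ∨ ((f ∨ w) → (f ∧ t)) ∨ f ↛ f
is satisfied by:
  {t: True, f: False, w: False}
  {t: True, w: True, f: False}
  {t: True, f: True, w: False}
  {t: True, w: True, f: True}
  {w: False, f: False, t: False}


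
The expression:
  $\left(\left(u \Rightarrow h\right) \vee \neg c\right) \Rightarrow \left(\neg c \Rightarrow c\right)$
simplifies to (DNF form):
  $c$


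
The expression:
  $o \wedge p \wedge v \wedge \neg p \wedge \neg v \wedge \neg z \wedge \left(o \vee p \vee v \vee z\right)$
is never true.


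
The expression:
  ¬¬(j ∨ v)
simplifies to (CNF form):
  j ∨ v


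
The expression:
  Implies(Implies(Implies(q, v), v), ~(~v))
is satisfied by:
  {v: True, q: False}
  {q: False, v: False}
  {q: True, v: True}


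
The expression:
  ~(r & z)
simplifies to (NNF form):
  ~r | ~z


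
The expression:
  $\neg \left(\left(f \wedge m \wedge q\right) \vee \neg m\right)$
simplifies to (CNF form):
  $m \wedge \left(\neg f \vee \neg q\right)$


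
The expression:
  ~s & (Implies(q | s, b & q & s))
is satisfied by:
  {q: False, s: False}


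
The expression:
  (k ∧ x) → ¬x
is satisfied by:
  {k: False, x: False}
  {x: True, k: False}
  {k: True, x: False}


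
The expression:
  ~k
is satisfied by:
  {k: False}


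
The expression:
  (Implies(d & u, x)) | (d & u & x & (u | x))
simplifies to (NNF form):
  x | ~d | ~u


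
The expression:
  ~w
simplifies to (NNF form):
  ~w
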